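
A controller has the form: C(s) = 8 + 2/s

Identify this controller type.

This is a Proportional-Integral (PI) controller.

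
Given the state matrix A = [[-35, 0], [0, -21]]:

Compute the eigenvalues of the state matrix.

For diagonal matrix, eigenvalues are diagonal entries: λ₁ = -35, λ₂ = -21.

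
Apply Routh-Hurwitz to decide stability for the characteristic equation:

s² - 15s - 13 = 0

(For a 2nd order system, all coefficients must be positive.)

Coefficients: 1, -15, -13. b=-15, c=-13 not positive, so system is unstable.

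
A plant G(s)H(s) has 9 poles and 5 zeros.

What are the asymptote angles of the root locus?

n - m = 9 - 5 = 4. Angles: θk = (2k + 1)·180°/4 = 45°, 135°, 225°, 315°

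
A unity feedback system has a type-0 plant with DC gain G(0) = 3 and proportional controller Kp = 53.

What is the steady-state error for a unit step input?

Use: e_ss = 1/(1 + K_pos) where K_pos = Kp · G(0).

K_pos = Kp · G(0) = 53 × 3 = 159. e_ss = 1/(1 + 159) = 0.00625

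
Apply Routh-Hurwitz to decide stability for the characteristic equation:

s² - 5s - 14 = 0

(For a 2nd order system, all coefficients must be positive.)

Coefficients: 1, -5, -14. b=-5, c=-14 not positive, so system is unstable.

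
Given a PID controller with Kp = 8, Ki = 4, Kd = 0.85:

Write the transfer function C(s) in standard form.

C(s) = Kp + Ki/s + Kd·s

Substituting values: C(s) = 8 + 4/s + 0.85s = (0.85s² + 8s + 4)/s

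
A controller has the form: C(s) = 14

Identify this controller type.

This is a Proportional (P) controller.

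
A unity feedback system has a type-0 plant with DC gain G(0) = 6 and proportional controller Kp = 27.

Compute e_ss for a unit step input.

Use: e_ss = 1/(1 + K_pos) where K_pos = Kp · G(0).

K_pos = Kp · G(0) = 27 × 6 = 162. e_ss = 1/(1 + 162) = 0.0061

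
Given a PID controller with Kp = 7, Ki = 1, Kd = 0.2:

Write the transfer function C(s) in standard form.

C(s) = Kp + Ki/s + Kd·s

Substituting values: C(s) = 7 + 1/s + 0.2s = (0.2s² + 7s + 1)/s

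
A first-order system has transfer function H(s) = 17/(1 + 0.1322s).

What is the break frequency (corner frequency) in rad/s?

Corner frequency = 1/τ = 1/0.1322 = 7.564 rad/s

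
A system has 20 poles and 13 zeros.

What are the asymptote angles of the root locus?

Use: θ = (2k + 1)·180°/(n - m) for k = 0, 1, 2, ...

n - m = 20 - 13 = 7. Angles: θk = (2k + 1)·180°/7 = 25.71°, 77.14°, 128.57°, 180°, 231.43°, 282.86°, 334.29°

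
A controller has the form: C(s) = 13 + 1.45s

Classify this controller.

This is a Proportional-Derivative (PD) controller.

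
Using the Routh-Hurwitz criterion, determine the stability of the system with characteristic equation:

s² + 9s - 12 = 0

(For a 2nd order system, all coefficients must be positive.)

Coefficients: 1, 9, -12. c=-12 not positive, so system is unstable.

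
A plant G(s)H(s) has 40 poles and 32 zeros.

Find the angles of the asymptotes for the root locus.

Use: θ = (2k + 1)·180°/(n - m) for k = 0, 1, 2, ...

n - m = 40 - 32 = 8. Angles: θk = (2k + 1)·180°/8 = 22.5°, 67.5°, 112.5°, 157.5°, 202.5°, 247.5°, 292.5°, 337.5°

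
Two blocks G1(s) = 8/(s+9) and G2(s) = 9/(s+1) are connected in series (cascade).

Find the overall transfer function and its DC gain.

Series: multiply transfer functions. G_eq = 8/(s+9) × 9/(s+1) = 72/((s+9)(s+1)). DC gain = 72/(9×1) = 8.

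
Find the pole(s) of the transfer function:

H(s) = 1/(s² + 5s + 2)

Discriminant = 5² - 4×1×2 = 25 - 8 = 17 > 0, so two distinct real poles. Using quadratic formula: s = (-5 ± √17)/(2×1) = (-5 ± √17)/2, with √17 ≈ 4.1231. s₁ ≈ -0.4384, s₂ ≈ -4.5616. Poles: s₁ = -0.4384, s₂ = -4.5616.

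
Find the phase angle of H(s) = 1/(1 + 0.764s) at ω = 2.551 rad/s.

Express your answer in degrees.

Phase = -arctan(ωτ) = -arctan(2.551 × 0.764) = -62.8°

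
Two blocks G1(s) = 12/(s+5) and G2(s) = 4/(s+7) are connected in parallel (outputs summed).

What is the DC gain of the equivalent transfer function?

Parallel: G_eq = G1 + G2. DC gain = G1(0) + G2(0) = 12/5 + 4/7 = 2.4 + 0.5714 = 2.9714.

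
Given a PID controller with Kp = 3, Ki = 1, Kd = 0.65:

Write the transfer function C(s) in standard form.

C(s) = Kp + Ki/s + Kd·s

Substituting values: C(s) = 3 + 1/s + 0.65s = (0.65s² + 3s + 1)/s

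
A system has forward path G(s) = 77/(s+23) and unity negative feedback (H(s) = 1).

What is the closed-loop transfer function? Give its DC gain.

T(s) = G/(1+GH) = [77/(s+23)] / [1 + 77/(s+23)] = 77/(s+23+77) = 77/(s+100). DC gain = 77/100 = 0.77.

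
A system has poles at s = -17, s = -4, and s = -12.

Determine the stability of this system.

All poles are in the left half-plane. System is stable.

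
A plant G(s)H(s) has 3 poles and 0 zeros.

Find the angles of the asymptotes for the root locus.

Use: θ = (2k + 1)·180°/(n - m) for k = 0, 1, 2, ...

n - m = 3 - 0 = 3. Angles: θk = (2k + 1)·180°/3 = 60°, 180°, 300°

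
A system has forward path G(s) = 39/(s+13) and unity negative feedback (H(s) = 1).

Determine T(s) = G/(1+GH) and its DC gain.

T(s) = G/(1+GH) = [39/(s+13)] / [1 + 39/(s+13)] = 39/(s+13+39) = 39/(s+52). DC gain = 39/52 = 0.75.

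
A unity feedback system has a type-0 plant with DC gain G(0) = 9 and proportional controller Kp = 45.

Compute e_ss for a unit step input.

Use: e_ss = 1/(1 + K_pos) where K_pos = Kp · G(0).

K_pos = Kp · G(0) = 45 × 9 = 405. e_ss = 1/(1 + 405) = 0.0025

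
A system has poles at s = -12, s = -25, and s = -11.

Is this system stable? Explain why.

All poles are in the left half-plane. System is stable.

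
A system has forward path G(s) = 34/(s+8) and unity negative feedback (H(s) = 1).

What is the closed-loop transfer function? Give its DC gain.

T(s) = G/(1+GH) = [34/(s+8)] / [1 + 34/(s+8)] = 34/(s+8+34) = 34/(s+42). DC gain = 34/42 = 0.8095.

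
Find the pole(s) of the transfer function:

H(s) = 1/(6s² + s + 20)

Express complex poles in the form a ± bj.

Discriminant = 1² - 4×6×20 = 1 - 480 = -479 < 0, so the poles are a complex conjugate pair s = (-1 ± j√479)/(2×6). Real part = -1/(2×6) = -1/12 ≈ -0.0833; imaginary part = ±√479/(2×6) ≈ 1.8238. Poles: s = -0.0833 ± 1.8238j.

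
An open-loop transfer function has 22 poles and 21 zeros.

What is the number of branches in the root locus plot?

Root locus has n branches where n = number of poles = 22.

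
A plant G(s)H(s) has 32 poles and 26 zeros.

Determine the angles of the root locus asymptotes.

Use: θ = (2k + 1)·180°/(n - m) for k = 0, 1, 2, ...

n - m = 32 - 26 = 6. Angles: θk = (2k + 1)·180°/6 = 30°, 90°, 150°, 210°, 270°, 330°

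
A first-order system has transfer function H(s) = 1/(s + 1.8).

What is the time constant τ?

For H(s) = 1/(s + 1/τ), the pole is at -1/τ = -1.8, so τ = 1/1.8 = 0.5556 s.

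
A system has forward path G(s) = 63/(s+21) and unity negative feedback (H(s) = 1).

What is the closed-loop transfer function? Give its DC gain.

T(s) = G/(1+GH) = [63/(s+21)] / [1 + 63/(s+21)] = 63/(s+21+63) = 63/(s+84). DC gain = 63/84 = 0.75.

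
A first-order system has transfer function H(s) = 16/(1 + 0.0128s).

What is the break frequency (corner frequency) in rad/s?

Corner frequency = 1/τ = 1/0.0128 = 78.125 rad/s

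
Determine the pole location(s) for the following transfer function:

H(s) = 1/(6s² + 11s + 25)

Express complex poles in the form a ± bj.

Discriminant = 11² - 4×6×25 = 121 - 600 = -479 < 0, so the poles are a complex conjugate pair s = (-11 ± j√479)/(2×6). Real part = -11/(2×6) = -11/12 ≈ -0.9167; imaginary part = ±√479/(2×6) ≈ 1.8238. Poles: s = -0.9167 ± 1.8238j.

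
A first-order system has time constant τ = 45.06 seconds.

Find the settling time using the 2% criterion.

For first-order system, 2% settling time ≈ 4τ = 4 × 45.06 = 180.24 s.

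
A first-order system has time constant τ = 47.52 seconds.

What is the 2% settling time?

For first-order system, 2% settling time ≈ 4τ = 4 × 47.52 = 190.08 s.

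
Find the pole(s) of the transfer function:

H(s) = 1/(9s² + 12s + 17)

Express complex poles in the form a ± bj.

Discriminant = 12² - 4×9×17 = 144 - 612 = -468 < 0, so the poles are a complex conjugate pair s = (-12 ± j√468)/(2×9). Real part = -12/(2×9) = -12/18 ≈ -0.6667; imaginary part = ±√468/(2×9) ≈ 1.2019. Poles: s = -0.6667 ± 1.2019j.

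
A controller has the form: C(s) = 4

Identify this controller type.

This is a Proportional (P) controller.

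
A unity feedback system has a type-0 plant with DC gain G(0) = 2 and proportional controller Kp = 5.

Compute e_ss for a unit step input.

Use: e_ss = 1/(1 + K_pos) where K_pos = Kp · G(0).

K_pos = Kp · G(0) = 5 × 2 = 10. e_ss = 1/(1 + 10) = 0.0909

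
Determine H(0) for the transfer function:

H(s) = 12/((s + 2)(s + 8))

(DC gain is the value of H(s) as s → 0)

DC gain = H(0) = 12/(2 × 8) = 12/16 = 0.75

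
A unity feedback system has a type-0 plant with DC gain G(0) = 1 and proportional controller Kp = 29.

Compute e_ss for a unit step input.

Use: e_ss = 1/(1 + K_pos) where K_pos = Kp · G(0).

K_pos = Kp · G(0) = 29 × 1 = 29. e_ss = 1/(1 + 29) = 0.0333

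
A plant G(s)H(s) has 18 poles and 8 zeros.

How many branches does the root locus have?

Root locus has n branches where n = number of poles = 18.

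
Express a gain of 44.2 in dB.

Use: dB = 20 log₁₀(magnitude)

dB = 20 log₁₀(44.2) = 32.9 dB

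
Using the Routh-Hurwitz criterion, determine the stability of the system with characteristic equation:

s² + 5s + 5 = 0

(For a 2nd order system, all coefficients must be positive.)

Coefficients: 1, 5, 5. All positive, so system is stable.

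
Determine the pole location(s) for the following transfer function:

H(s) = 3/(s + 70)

Pole is where denominator = 0: s + 70 = 0, so s = -70.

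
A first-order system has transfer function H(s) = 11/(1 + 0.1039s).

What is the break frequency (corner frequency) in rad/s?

Corner frequency = 1/τ = 1/0.1039 = 9.625 rad/s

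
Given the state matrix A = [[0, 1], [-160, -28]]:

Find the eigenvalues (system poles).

det(A - λI) = λ² - (-28)λ + 160 = (λ - (-8))(λ - (-20)). Eigenvalues: -8, -20.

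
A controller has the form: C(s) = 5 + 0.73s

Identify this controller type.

This is a Proportional-Derivative (PD) controller.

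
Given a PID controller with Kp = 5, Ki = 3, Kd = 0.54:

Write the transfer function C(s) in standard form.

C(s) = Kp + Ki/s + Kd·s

Substituting values: C(s) = 5 + 3/s + 0.54s = (0.54s² + 5s + 3)/s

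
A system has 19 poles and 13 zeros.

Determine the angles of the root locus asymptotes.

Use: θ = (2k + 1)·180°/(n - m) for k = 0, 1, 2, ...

n - m = 19 - 13 = 6. Angles: θk = (2k + 1)·180°/6 = 30°, 90°, 150°, 210°, 270°, 330°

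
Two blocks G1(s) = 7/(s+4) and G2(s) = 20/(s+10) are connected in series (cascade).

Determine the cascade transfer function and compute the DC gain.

Series: multiply transfer functions. G_eq = 7/(s+4) × 20/(s+10) = 140/((s+4)(s+10)). DC gain = 140/(4×10) = 3.5.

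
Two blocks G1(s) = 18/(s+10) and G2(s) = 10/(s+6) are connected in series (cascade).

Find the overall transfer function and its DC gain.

Series: multiply transfer functions. G_eq = 18/(s+10) × 10/(s+6) = 180/((s+10)(s+6)). DC gain = 180/(10×6) = 3.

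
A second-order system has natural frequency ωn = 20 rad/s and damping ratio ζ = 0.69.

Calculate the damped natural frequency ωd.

ωd = ωn√(1 - ζ²) = 20√(1 - 0.69²) = 14.48 rad/s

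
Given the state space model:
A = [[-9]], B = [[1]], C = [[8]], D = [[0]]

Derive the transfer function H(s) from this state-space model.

(sI - A)⁻¹ = 1/(s + 9). H(s) = 8 × 1/(s + 9) + 0 = 8/(s + 9).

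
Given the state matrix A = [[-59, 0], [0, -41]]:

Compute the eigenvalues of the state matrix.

For diagonal matrix, eigenvalues are diagonal entries: λ₁ = -59, λ₂ = -41.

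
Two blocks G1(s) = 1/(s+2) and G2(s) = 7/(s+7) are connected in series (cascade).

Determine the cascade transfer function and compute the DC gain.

Series: multiply transfer functions. G_eq = 1/(s+2) × 7/(s+7) = 7/((s+2)(s+7)). DC gain = 7/(2×7) = 0.5.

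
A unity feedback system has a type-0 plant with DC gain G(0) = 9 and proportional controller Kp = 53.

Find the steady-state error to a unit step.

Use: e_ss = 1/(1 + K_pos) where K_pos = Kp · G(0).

K_pos = Kp · G(0) = 53 × 9 = 477. e_ss = 1/(1 + 477) = 0.0021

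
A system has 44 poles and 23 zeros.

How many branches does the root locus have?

Root locus has n branches where n = number of poles = 44.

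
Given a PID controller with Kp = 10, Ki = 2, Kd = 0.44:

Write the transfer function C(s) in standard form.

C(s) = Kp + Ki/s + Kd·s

Substituting values: C(s) = 10 + 2/s + 0.44s = (0.44s² + 10s + 2)/s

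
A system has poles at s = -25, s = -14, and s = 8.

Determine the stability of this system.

Pole(s) at s = 8 are not in the left half-plane. System is unstable.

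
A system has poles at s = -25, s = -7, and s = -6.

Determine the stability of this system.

All poles are in the left half-plane. System is stable.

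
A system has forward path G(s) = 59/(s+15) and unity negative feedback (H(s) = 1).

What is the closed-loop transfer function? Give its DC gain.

T(s) = G/(1+GH) = [59/(s+15)] / [1 + 59/(s+15)] = 59/(s+15+59) = 59/(s+74). DC gain = 59/74 = 0.7973.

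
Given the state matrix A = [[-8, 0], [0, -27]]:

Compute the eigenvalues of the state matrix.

For diagonal matrix, eigenvalues are diagonal entries: λ₁ = -8, λ₂ = -27.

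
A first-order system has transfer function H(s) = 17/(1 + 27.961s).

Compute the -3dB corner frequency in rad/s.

Corner frequency = 1/τ = 1/27.961 = 0.036 rad/s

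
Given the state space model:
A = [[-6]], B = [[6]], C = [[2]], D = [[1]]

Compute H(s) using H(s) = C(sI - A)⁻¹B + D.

(sI - A)⁻¹ = 1/(s + 6). H(s) = 2×6/(s + 6) + 1 = (s + 18)/(s + 6).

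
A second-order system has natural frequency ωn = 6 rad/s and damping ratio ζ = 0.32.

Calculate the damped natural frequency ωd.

ωd = ωn√(1 - ζ²) = 6√(1 - 0.32²) = 5.68 rad/s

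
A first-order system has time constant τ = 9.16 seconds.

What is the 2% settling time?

For first-order system, 2% settling time ≈ 4τ = 4 × 9.16 = 36.64 s.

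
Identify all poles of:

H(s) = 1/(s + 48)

Pole is where denominator = 0: s + 48 = 0, so s = -48.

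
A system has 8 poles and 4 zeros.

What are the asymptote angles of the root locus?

n - m = 8 - 4 = 4. Angles: θk = (2k + 1)·180°/4 = 45°, 135°, 225°, 315°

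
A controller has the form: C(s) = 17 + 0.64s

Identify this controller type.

This is a Proportional-Derivative (PD) controller.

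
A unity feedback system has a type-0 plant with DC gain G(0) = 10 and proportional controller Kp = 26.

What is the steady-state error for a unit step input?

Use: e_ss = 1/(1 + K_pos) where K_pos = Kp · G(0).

K_pos = Kp · G(0) = 26 × 10 = 260. e_ss = 1/(1 + 260) = 0.0038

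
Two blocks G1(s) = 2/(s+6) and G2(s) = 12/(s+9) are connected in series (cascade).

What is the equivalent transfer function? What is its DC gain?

Series: multiply transfer functions. G_eq = 2/(s+6) × 12/(s+9) = 24/((s+6)(s+9)). DC gain = 24/(6×9) = 0.4444.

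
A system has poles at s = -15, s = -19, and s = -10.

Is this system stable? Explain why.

All poles are in the left half-plane. System is stable.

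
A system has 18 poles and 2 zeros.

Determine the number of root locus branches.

Root locus has n branches where n = number of poles = 18.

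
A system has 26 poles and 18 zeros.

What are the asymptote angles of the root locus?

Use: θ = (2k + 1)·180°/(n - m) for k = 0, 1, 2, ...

n - m = 26 - 18 = 8. Angles: θk = (2k + 1)·180°/8 = 22.5°, 67.5°, 112.5°, 157.5°, 202.5°, 247.5°, 292.5°, 337.5°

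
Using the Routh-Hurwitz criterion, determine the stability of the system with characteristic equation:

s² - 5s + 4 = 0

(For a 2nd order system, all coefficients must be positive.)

Coefficients: 1, -5, 4. b=-5 not positive, so system is unstable.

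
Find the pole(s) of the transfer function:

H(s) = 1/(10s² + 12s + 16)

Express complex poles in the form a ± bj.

Discriminant = 12² - 4×10×16 = 144 - 640 = -496 < 0, so the poles are a complex conjugate pair s = (-12 ± j√496)/(2×10). Real part = -12/(2×10) = -12/20 = -0.6; imaginary part = ±√496/(2×10) ≈ 1.1136. Poles: s = -0.6 ± 1.1136j.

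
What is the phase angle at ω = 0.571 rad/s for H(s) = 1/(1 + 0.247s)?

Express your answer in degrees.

Phase = -arctan(ωτ) = -arctan(0.571 × 0.247) = -8.0°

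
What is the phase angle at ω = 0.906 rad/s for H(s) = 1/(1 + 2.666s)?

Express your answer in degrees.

Phase = -arctan(ωτ) = -arctan(0.906 × 2.666) = -67.5°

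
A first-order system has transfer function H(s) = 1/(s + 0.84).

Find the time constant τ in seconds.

For H(s) = 1/(s + 1/τ), the pole is at -1/τ = -0.84, so τ = 1/0.84 = 1.1905 s.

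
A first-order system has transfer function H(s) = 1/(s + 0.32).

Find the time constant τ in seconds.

For H(s) = 1/(s + 1/τ), the pole is at -1/τ = -0.32, so τ = 1/0.32 = 3.125 s.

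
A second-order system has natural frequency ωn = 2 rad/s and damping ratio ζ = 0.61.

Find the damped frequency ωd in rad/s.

ωd = ωn√(1 - ζ²) = 2√(1 - 0.61²) = 1.58 rad/s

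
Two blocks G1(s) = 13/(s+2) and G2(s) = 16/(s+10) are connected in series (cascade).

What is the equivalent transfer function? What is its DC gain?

Series: multiply transfer functions. G_eq = 13/(s+2) × 16/(s+10) = 208/((s+2)(s+10)). DC gain = 208/(2×10) = 10.4.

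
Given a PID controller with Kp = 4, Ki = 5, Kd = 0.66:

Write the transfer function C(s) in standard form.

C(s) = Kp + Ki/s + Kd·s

Substituting values: C(s) = 4 + 5/s + 0.66s = (0.66s² + 4s + 5)/s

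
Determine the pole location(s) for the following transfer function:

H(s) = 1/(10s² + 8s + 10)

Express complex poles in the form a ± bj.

Discriminant = 8² - 4×10×10 = 64 - 400 = -336 < 0, so the poles are a complex conjugate pair s = (-8 ± j√336)/(2×10). Real part = -8/(2×10) = -8/20 = -0.4; imaginary part = ±√336/(2×10) ≈ 0.9165. Poles: s = -0.4 ± 0.9165j.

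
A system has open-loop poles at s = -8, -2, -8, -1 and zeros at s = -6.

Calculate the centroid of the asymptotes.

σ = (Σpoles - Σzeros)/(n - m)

σ = (Σpoles - Σzeros)/(n - m) = (-19 - (-6))/(4 - 1) = -13/3 = -4.33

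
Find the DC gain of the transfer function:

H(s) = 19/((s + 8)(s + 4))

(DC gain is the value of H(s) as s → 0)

DC gain = H(0) = 19/(8 × 4) = 19/32 = 0.59375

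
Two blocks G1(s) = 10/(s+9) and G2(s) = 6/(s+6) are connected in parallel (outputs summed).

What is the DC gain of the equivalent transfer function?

Parallel: G_eq = G1 + G2. DC gain = G1(0) + G2(0) = 10/9 + 6/6 = 1.1111 + 1 = 2.1111.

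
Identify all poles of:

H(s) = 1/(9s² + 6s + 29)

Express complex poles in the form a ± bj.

Discriminant = 6² - 4×9×29 = 36 - 1044 = -1008 < 0, so the poles are a complex conjugate pair s = (-6 ± j√1008)/(2×9). Real part = -6/(2×9) = -6/18 ≈ -0.3333; imaginary part = ±√1008/(2×9) ≈ 1.7638. Poles: s = -0.3333 ± 1.7638j.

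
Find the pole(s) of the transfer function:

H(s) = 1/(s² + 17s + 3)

Discriminant = 17² - 4×1×3 = 289 - 12 = 277 > 0, so two distinct real poles. Using quadratic formula: s = (-17 ± √277)/(2×1) = (-17 ± √277)/2, with √277 ≈ 16.6433. s₁ ≈ -0.1783, s₂ ≈ -16.8217. Poles: s₁ = -0.1783, s₂ = -16.8217.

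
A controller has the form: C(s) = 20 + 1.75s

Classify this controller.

This is a Proportional-Derivative (PD) controller.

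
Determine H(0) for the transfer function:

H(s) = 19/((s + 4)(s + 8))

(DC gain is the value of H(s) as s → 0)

DC gain = H(0) = 19/(4 × 8) = 19/32 = 0.59375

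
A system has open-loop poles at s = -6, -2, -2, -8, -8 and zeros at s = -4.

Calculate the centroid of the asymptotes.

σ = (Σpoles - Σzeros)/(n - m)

σ = (Σpoles - Σzeros)/(n - m) = (-26 - (-4))/(5 - 1) = -22/4 = -5.5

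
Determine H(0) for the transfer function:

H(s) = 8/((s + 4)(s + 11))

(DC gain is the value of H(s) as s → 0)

DC gain = H(0) = 8/(4 × 11) = 8/44 = 0.1818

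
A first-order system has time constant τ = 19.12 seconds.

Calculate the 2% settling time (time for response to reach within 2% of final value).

For first-order system, 2% settling time ≈ 4τ = 4 × 19.12 = 76.48 s.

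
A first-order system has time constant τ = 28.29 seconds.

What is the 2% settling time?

For first-order system, 2% settling time ≈ 4τ = 4 × 28.29 = 113.16 s.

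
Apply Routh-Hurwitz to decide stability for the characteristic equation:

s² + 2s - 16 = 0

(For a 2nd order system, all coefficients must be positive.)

Coefficients: 1, 2, -16. c=-16 not positive, so system is unstable.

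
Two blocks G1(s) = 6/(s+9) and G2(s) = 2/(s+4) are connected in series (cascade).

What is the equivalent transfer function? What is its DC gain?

Series: multiply transfer functions. G_eq = 6/(s+9) × 2/(s+4) = 12/((s+9)(s+4)). DC gain = 12/(9×4) = 0.3333.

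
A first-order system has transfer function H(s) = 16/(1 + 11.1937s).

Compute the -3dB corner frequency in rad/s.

Corner frequency = 1/τ = 1/11.1937 = 0.089 rad/s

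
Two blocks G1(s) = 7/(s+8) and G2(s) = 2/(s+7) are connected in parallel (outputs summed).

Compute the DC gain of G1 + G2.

Parallel: G_eq = G1 + G2. DC gain = G1(0) + G2(0) = 7/8 + 2/7 = 0.875 + 0.2857 = 1.1607.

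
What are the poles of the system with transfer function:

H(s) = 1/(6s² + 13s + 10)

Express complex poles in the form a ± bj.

Discriminant = 13² - 4×6×10 = 169 - 240 = -71 < 0, so the poles are a complex conjugate pair s = (-13 ± j√71)/(2×6). Real part = -13/(2×6) = -13/12 ≈ -1.0833; imaginary part = ±√71/(2×6) ≈ 0.7022. Poles: s = -1.0833 ± 0.7022j.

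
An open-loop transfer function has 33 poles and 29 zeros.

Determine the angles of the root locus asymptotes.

n - m = 33 - 29 = 4. Angles: θk = (2k + 1)·180°/4 = 45°, 135°, 225°, 315°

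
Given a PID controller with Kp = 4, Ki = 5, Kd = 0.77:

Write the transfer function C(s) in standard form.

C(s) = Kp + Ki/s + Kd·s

Substituting values: C(s) = 4 + 5/s + 0.77s = (0.77s² + 4s + 5)/s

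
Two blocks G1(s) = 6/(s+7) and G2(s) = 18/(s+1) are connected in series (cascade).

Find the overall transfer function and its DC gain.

Series: multiply transfer functions. G_eq = 6/(s+7) × 18/(s+1) = 108/((s+7)(s+1)). DC gain = 108/(7×1) = 15.4286.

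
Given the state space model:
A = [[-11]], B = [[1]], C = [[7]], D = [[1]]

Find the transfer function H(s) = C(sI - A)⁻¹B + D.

(sI - A)⁻¹ = 1/(s + 11). H(s) = 7×1/(s + 11) + 1 = (s + 18)/(s + 11).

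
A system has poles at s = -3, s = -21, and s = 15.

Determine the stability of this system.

Pole(s) at s = 15 are not in the left half-plane. System is unstable.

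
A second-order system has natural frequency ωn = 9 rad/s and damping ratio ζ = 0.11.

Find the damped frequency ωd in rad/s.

ωd = ωn√(1 - ζ²) = 9√(1 - 0.11²) = 8.95 rad/s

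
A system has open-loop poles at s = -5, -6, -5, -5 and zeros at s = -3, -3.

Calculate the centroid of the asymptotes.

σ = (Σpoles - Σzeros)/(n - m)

σ = (Σpoles - Σzeros)/(n - m) = (-21 - (-6))/(4 - 2) = -15/2 = -7.5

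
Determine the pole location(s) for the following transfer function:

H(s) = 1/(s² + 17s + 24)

Discriminant = 17² - 4×1×24 = 289 - 96 = 193 > 0, so two distinct real poles. Using quadratic formula: s = (-17 ± √193)/(2×1) = (-17 ± √193)/2, with √193 ≈ 13.8924. s₁ ≈ -1.5538, s₂ ≈ -15.4462. Poles: s₁ = -1.5538, s₂ = -15.4462.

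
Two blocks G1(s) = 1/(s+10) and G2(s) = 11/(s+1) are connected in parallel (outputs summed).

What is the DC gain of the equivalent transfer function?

Parallel: G_eq = G1 + G2. DC gain = G1(0) + G2(0) = 1/10 + 11/1 = 0.1 + 11 = 11.1.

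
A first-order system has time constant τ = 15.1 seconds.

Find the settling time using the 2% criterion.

For first-order system, 2% settling time ≈ 4τ = 4 × 15.1 = 60.4 s.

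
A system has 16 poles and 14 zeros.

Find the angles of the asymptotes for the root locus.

n - m = 16 - 14 = 2. Angles: θk = (2k + 1)·180°/2 = 90°, 270°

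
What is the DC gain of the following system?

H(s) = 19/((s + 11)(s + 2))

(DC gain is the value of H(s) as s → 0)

DC gain = H(0) = 19/(11 × 2) = 19/22 = 0.8636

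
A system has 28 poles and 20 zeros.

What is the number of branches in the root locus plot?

Root locus has n branches where n = number of poles = 28.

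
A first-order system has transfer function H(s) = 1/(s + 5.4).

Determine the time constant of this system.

For H(s) = 1/(s + 1/τ), the pole is at -1/τ = -5.4, so τ = 1/5.4 = 0.1852 s.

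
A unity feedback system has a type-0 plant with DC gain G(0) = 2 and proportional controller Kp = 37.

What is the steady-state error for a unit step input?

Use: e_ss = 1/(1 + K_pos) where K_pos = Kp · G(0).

K_pos = Kp · G(0) = 37 × 2 = 74. e_ss = 1/(1 + 74) = 0.0133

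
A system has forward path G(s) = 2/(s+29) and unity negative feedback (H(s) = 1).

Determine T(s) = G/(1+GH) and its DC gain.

T(s) = G/(1+GH) = [2/(s+29)] / [1 + 2/(s+29)] = 2/(s+29+2) = 2/(s+31). DC gain = 2/31 = 0.0645.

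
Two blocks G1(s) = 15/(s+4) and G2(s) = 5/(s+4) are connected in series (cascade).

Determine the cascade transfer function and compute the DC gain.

Series: multiply transfer functions. G_eq = 15/(s+4) × 5/(s+4) = 75/((s+4)(s+4)). DC gain = 75/(4×4) = 4.6875.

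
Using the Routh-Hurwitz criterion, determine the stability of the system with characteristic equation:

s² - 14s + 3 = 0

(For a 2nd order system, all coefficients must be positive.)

Coefficients: 1, -14, 3. b=-14 not positive, so system is unstable.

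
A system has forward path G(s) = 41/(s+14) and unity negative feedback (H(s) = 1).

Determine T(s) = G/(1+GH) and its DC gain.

T(s) = G/(1+GH) = [41/(s+14)] / [1 + 41/(s+14)] = 41/(s+14+41) = 41/(s+55). DC gain = 41/55 = 0.7455.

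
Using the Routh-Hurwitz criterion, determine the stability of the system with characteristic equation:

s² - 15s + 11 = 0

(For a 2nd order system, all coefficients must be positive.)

Coefficients: 1, -15, 11. b=-15 not positive, so system is unstable.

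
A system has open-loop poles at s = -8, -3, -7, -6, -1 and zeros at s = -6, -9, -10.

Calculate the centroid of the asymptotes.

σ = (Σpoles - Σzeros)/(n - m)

σ = (Σpoles - Σzeros)/(n - m) = (-25 - (-25))/(5 - 3) = 0/2 = 0.0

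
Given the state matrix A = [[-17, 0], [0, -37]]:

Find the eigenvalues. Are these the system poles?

For diagonal matrix, eigenvalues are diagonal entries: λ₁ = -17, λ₂ = -37. Eigenvalues of A = system poles.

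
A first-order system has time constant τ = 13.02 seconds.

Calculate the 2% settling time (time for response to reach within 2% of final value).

For first-order system, 2% settling time ≈ 4τ = 4 × 13.02 = 52.08 s.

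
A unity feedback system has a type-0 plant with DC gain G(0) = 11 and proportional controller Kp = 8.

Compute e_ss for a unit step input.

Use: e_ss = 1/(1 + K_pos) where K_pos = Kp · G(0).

K_pos = Kp · G(0) = 8 × 11 = 88. e_ss = 1/(1 + 88) = 0.0112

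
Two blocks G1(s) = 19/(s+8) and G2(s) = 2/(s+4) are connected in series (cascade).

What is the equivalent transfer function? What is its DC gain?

Series: multiply transfer functions. G_eq = 19/(s+8) × 2/(s+4) = 38/((s+8)(s+4)). DC gain = 38/(8×4) = 1.1875.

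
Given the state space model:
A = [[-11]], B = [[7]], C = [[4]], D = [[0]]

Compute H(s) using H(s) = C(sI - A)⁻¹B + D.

(sI - A)⁻¹ = 1/(s + 11). H(s) = 4 × 7/(s + 11) + 0 = 28/(s + 11).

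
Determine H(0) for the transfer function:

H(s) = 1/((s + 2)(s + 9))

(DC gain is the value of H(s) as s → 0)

DC gain = H(0) = 1/(2 × 9) = 1/18 = 0.0556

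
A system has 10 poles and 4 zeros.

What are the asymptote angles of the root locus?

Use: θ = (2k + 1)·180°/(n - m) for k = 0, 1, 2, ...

n - m = 10 - 4 = 6. Angles: θk = (2k + 1)·180°/6 = 30°, 90°, 150°, 210°, 270°, 330°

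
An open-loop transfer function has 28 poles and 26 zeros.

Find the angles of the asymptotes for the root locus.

n - m = 28 - 26 = 2. Angles: θk = (2k + 1)·180°/2 = 90°, 270°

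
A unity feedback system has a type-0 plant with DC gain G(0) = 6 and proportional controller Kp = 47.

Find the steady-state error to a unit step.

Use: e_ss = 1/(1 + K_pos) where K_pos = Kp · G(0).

K_pos = Kp · G(0) = 47 × 6 = 282. e_ss = 1/(1 + 282) = 0.0035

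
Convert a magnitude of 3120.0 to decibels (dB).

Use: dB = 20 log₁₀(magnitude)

dB = 20 log₁₀(3120.0) = 69.9 dB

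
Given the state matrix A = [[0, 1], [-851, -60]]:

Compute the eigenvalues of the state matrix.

det(A - λI) = λ² - (-60)λ + 851 = (λ - (-23))(λ - (-37)). Eigenvalues: -23, -37.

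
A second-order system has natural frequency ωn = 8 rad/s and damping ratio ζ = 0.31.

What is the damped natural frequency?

ωd = ωn√(1 - ζ²) = 8√(1 - 0.31²) = 7.61 rad/s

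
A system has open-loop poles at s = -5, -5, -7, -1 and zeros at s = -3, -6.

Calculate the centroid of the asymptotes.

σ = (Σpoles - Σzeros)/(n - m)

σ = (Σpoles - Σzeros)/(n - m) = (-18 - (-9))/(4 - 2) = -9/2 = -4.5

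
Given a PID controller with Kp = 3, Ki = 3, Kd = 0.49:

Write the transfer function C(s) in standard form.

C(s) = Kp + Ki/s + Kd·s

Substituting values: C(s) = 3 + 3/s + 0.49s = (0.49s² + 3s + 3)/s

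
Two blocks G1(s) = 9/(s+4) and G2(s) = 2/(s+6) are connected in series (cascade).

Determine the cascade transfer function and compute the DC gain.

Series: multiply transfer functions. G_eq = 9/(s+4) × 2/(s+6) = 18/((s+4)(s+6)). DC gain = 18/(4×6) = 0.75.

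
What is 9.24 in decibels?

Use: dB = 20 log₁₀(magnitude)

dB = 20 log₁₀(9.24) = 19.3 dB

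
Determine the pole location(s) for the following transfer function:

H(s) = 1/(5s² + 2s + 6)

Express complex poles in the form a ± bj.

Discriminant = 2² - 4×5×6 = 4 - 120 = -116 < 0, so the poles are a complex conjugate pair s = (-2 ± j√116)/(2×5). Real part = -2/(2×5) = -2/10 = -0.2; imaginary part = ±√116/(2×5) ≈ 1.0770. Poles: s = -0.2 ± 1.0770j.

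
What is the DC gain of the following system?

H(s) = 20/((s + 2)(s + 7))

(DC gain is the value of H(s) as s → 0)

DC gain = H(0) = 20/(2 × 7) = 20/14 = 1.4286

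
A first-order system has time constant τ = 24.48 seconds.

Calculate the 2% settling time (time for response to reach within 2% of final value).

For first-order system, 2% settling time ≈ 4τ = 4 × 24.48 = 97.92 s.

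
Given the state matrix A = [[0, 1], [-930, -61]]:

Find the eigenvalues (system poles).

det(A - λI) = λ² - (-61)λ + 930 = (λ - (-30))(λ - (-31)). Eigenvalues: -30, -31.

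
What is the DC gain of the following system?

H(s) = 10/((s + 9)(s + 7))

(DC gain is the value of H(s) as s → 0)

DC gain = H(0) = 10/(9 × 7) = 10/63 = 0.1587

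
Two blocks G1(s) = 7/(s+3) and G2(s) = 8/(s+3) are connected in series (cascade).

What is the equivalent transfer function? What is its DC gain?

Series: multiply transfer functions. G_eq = 7/(s+3) × 8/(s+3) = 56/((s+3)(s+3)). DC gain = 56/(3×3) = 6.2222.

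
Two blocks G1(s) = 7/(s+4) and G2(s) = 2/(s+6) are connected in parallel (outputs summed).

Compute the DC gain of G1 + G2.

Parallel: G_eq = G1 + G2. DC gain = G1(0) + G2(0) = 7/4 + 2/6 = 1.75 + 0.3333 = 2.0833.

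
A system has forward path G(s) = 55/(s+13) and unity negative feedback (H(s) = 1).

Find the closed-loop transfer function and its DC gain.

T(s) = G/(1+GH) = [55/(s+13)] / [1 + 55/(s+13)] = 55/(s+13+55) = 55/(s+68). DC gain = 55/68 = 0.8088.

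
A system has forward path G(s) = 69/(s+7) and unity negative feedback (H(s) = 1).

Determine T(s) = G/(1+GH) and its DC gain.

T(s) = G/(1+GH) = [69/(s+7)] / [1 + 69/(s+7)] = 69/(s+7+69) = 69/(s+76). DC gain = 69/76 = 0.9079.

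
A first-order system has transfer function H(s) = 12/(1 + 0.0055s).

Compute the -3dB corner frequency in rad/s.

Corner frequency = 1/τ = 1/0.0055 = 181.818 rad/s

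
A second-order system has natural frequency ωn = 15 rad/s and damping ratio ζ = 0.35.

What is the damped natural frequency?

ωd = ωn√(1 - ζ²) = 15√(1 - 0.35²) = 14.05 rad/s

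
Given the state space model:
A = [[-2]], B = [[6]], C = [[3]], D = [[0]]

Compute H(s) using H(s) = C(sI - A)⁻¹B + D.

(sI - A)⁻¹ = 1/(s + 2). H(s) = 3 × 6/(s + 2) + 0 = 18/(s + 2).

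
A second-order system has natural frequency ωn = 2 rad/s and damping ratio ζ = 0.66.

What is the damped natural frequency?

ωd = ωn√(1 - ζ²) = 2√(1 - 0.66²) = 1.5 rad/s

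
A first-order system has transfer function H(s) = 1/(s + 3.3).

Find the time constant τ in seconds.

For H(s) = 1/(s + 1/τ), the pole is at -1/τ = -3.3, so τ = 1/3.3 = 0.3030 s.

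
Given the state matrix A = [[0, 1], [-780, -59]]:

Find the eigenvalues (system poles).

det(A - λI) = λ² - (-59)λ + 780 = (λ - (-20))(λ - (-39)). Eigenvalues: -20, -39.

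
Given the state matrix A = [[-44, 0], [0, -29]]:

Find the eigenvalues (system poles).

For diagonal matrix, eigenvalues are diagonal entries: λ₁ = -44, λ₂ = -29.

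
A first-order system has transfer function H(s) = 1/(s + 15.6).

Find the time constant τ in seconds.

For H(s) = 1/(s + 1/τ), the pole is at -1/τ = -15.6, so τ = 1/15.6 = 0.0641 s.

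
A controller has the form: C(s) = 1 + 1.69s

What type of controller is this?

This is a Proportional-Derivative (PD) controller.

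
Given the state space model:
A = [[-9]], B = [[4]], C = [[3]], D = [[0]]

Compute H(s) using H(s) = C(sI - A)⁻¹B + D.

(sI - A)⁻¹ = 1/(s + 9). H(s) = 3 × 4/(s + 9) + 0 = 12/(s + 9).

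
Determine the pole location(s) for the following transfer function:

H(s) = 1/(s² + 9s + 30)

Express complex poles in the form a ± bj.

Discriminant = 9² - 4×1×30 = 81 - 120 = -39 < 0, so the poles are a complex conjugate pair s = (-9 ± j√39)/(2×1). Real part = -9/(2×1) = -9/2 = -4.5; imaginary part = ±√39/(2×1) ≈ 3.1225. Poles: s = -4.5 ± 3.1225j.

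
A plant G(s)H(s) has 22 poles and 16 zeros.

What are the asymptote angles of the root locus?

n - m = 22 - 16 = 6. Angles: θk = (2k + 1)·180°/6 = 30°, 90°, 150°, 210°, 270°, 330°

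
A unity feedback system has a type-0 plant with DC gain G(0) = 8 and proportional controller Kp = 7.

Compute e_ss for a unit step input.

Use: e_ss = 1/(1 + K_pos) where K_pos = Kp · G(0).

K_pos = Kp · G(0) = 7 × 8 = 56. e_ss = 1/(1 + 56) = 0.0175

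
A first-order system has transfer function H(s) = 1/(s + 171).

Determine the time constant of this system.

For H(s) = 1/(s + 1/τ), the pole is at -1/τ = -171, so τ = 1/171 = 0.0058 s.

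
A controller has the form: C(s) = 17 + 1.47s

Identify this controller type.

This is a Proportional-Derivative (PD) controller.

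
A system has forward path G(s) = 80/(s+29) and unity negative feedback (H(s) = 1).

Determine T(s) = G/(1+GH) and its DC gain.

T(s) = G/(1+GH) = [80/(s+29)] / [1 + 80/(s+29)] = 80/(s+29+80) = 80/(s+109). DC gain = 80/109 = 0.7339.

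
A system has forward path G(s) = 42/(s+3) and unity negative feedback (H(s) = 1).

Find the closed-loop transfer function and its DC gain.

T(s) = G/(1+GH) = [42/(s+3)] / [1 + 42/(s+3)] = 42/(s+3+42) = 42/(s+45). DC gain = 42/45 = 0.9333.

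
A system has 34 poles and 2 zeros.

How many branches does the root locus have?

Root locus has n branches where n = number of poles = 34.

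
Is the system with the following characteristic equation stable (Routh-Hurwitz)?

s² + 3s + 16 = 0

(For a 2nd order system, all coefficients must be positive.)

Coefficients: 1, 3, 16. All positive, so system is stable.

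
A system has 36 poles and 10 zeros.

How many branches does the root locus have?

Root locus has n branches where n = number of poles = 36.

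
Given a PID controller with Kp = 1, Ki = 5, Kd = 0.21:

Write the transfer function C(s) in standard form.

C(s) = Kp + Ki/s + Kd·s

Substituting values: C(s) = 1 + 5/s + 0.21s = (0.21s² + s + 5)/s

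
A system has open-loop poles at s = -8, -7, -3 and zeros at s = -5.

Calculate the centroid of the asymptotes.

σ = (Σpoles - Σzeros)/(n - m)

σ = (Σpoles - Σzeros)/(n - m) = (-18 - (-5))/(3 - 1) = -13/2 = -6.5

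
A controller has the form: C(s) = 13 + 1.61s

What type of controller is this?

This is a Proportional-Derivative (PD) controller.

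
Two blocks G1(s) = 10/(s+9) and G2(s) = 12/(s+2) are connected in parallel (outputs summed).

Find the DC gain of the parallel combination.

Parallel: G_eq = G1 + G2. DC gain = G1(0) + G2(0) = 10/9 + 12/2 = 1.1111 + 6 = 7.1111.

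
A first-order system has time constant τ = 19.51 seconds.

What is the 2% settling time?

For first-order system, 2% settling time ≈ 4τ = 4 × 19.51 = 78.04 s.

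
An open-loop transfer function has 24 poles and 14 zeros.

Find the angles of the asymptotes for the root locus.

n - m = 24 - 14 = 10. Angles: θk = (2k + 1)·180°/10 = 18°, 54°, 90°, 126°, 162°, 198°, 234°, 270°, 306°, 342°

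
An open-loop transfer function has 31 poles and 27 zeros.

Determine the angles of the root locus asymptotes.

n - m = 31 - 27 = 4. Angles: θk = (2k + 1)·180°/4 = 45°, 135°, 225°, 315°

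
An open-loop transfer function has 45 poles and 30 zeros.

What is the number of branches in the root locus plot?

Root locus has n branches where n = number of poles = 45.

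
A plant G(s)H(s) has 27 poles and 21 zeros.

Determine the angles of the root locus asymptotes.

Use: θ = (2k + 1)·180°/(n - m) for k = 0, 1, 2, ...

n - m = 27 - 21 = 6. Angles: θk = (2k + 1)·180°/6 = 30°, 90°, 150°, 210°, 270°, 330°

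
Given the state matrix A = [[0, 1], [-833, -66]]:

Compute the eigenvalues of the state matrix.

det(A - λI) = λ² - (-66)λ + 833 = (λ - (-49))(λ - (-17)). Eigenvalues: -49, -17.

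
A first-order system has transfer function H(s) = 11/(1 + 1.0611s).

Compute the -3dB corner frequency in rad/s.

Corner frequency = 1/τ = 1/1.0611 = 0.942 rad/s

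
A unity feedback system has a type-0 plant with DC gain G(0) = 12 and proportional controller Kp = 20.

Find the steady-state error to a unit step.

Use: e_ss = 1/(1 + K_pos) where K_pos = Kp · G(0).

K_pos = Kp · G(0) = 20 × 12 = 240. e_ss = 1/(1 + 240) = 0.0041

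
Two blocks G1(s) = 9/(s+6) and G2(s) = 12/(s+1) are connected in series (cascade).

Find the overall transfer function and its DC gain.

Series: multiply transfer functions. G_eq = 9/(s+6) × 12/(s+1) = 108/((s+6)(s+1)). DC gain = 108/(6×1) = 18.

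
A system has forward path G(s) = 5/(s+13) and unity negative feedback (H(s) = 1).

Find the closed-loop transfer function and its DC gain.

T(s) = G/(1+GH) = [5/(s+13)] / [1 + 5/(s+13)] = 5/(s+13+5) = 5/(s+18). DC gain = 5/18 = 0.2778.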